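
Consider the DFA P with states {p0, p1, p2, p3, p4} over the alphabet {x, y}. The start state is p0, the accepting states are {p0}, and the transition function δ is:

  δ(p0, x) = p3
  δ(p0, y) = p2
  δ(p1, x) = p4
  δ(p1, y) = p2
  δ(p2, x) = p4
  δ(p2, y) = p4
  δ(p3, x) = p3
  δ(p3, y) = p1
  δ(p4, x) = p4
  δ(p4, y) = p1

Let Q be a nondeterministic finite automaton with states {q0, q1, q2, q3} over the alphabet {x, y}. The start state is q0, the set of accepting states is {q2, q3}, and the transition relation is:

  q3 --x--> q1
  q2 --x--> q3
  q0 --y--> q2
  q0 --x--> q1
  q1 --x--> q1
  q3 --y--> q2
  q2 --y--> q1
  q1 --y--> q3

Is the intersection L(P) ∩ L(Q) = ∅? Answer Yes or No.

Exploring the product automaton P × Q from the start pair (p0, q0), following both machines on each input symbol, reaches 8 state pairs: (p0, q0), (p3, q1), (p2, q2), (p1, q3), (p4, q3), (p4, q1), (p1, q2), (p2, q1).
P accepts in {p0} and Q accepts in {q2, q3}; no reachable pair has both components accepting, so no string drives both machines to acceptance simultaneously and L(P) ∩ L(Q) = ∅.
So no string is accepted by both, and the intersection is empty.

Yes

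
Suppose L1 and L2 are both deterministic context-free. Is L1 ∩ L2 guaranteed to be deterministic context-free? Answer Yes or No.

No

DCFLs are closed under complement (normalise the DPDA to read all of its input, then flip the verdict). If they were also closed under intersection, De Morgan would make them closed under union; but {aⁿbⁿ : n≥0} and {aⁿb²ⁿ : n≥0} are DCFLs (push the a's; pop one per b, respectively one per two b's) whose union no deterministic PDA accepts: a DPDA for it would have a single run on aⁿb²ⁿ, accepting after the prefix aⁿbⁿ and accepting again after n more b's; an ordinary PDA that simulates it on a's and b's and, at any moment when it is accepting, may switch to reading only a fresh letter c while feeding each c to the simulation as a b, would accept aⁱbʲcᵏ (k≥1) exactly when both aⁱbʲ and aⁱbʲ⁺ᵏ are in the language, i.e. its language intersected with the regular set a*b*c⁺ would be exactly {aⁿbⁿcⁿ : n≥1} — impossible, since context-free languages are closed under intersection with regular sets and {aⁿbⁿcⁿ} is not context-free.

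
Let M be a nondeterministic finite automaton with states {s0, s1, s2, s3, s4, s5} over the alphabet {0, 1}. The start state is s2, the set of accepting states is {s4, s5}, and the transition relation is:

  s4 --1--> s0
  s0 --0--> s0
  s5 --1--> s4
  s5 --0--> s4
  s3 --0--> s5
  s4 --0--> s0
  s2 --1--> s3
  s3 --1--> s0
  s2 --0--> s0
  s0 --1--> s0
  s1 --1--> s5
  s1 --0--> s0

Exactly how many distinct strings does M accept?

The useful subgraph on states {s2, s3, s4, s5} is acyclic, so L(M) is finite; the longest accepting path visits 4 useful states, giving maximum string length 3.
Counting accepting paths from s2 by length: 1 of length 2, 2 of length 3. Total 3.

3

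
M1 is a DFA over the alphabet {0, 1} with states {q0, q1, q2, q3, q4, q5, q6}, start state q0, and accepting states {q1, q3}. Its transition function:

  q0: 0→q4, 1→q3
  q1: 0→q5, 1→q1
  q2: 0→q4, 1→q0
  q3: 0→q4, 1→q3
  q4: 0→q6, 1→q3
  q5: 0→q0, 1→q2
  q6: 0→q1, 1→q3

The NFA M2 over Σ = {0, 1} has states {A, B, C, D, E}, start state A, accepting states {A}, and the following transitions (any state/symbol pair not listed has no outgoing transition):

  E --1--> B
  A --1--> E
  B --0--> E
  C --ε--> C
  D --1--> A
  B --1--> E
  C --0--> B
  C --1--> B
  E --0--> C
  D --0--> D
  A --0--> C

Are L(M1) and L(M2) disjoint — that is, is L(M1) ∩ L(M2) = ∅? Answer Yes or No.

Yes

Exploring the product automaton M1 × M2 from the start pair (q0, A), following both machines on each input symbol, reaches 20 state pairs: (q0, A), (q4, C), (q3, E), (q6, B), (q3, B), (q1, E), (q4, E), (q5, C), (q1, B), (q6, C), (q0, B), (q2, B), (q5, E), (q0, E), (q0, C), (q4, B), (q6, E), (q1, C), (q5, B), (q2, E).
M1 accepts in {q1, q3} and M2 accepts in {A}; no reachable pair has both components accepting, so no string drives both machines to acceptance simultaneously and L(M1) ∩ L(M2) = ∅.
So no string is accepted by both, and the intersection is empty.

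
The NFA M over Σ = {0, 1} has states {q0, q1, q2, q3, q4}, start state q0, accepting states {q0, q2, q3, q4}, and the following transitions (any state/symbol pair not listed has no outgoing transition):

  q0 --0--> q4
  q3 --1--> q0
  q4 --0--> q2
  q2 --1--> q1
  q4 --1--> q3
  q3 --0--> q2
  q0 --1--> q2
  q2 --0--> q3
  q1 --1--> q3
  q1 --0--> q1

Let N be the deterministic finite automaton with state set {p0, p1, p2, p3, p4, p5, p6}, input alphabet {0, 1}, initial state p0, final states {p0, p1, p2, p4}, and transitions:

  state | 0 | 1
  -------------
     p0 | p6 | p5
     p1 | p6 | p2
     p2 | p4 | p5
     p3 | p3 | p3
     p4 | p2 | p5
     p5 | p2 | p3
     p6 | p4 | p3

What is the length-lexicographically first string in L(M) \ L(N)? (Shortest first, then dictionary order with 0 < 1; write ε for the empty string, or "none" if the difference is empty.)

The string 0 is accepted by M but not by N.
No shorter string lies in the difference, and 0 is the lexicographically first length-1 string in L(M) \ L(N).

0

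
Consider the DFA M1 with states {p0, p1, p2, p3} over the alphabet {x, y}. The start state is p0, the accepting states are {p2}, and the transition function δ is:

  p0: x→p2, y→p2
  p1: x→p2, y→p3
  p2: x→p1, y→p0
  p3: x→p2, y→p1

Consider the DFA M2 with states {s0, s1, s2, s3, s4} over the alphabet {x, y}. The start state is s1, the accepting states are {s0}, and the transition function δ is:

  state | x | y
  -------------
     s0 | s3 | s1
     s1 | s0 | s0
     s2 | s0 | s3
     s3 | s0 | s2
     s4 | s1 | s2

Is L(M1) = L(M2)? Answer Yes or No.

Yes

Exploring the product automaton M1 × M2 from the start pair (p0, s1), following both machines on each input symbol, reaches 4 state pairs: (p0, s1), (p2, s0), (p1, s3), (p3, s2).
M1 accepts in {p2} and M2 accepts in {s0}. In every reachable pair the two components are either both accepting — (p2, s0) — or both non-accepting, so no string is accepted by exactly one of the machines: L(M1) \ L(M2) and L(M2) \ L(M1) are both empty.
Hence every string is accepted by M1 iff it is accepted by M2, and the two languages coincide.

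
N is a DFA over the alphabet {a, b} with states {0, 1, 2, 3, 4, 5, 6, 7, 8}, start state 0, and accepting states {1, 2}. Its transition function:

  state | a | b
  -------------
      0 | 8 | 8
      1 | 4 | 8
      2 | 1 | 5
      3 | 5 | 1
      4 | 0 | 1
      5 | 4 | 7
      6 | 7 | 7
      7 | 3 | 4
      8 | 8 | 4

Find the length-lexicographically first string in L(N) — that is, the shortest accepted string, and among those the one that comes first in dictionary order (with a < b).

abb

A breadth-first search from 0 reaches an accepting state first via the path 0 → 8 → 4 → 1 on input abb.
No string of length < 3 is accepted (BFS exhausts all shorter strings without reaching an accepting state), and abb is the lexicographically least accepting string of length 3.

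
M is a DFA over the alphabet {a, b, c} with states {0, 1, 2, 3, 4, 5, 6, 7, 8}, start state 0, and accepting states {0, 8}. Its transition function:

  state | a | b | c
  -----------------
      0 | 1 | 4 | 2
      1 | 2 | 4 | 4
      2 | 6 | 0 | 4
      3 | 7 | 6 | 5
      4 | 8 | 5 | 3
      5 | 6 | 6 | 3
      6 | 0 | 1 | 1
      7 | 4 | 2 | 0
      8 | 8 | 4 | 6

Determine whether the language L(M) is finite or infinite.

State 0 is reachable from the start and can reach an accepting state, and it lies on the cycle 0 → 1 → 2 → 0.
Traversing that cycle any number of times yields accepted strings of unbounded length, so the language is infinite.

infinite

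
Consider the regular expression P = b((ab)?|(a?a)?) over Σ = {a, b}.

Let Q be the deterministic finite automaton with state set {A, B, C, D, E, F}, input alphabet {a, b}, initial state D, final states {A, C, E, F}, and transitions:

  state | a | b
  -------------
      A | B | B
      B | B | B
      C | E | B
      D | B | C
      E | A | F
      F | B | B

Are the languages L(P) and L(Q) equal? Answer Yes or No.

Yes

Converting the expression P to a DFA (subset construction, then merging equivalent states) gives the minimal DFA with states {p0, p1, p2, p3, p4}, start state p0, accepting states {p2, p3, p4} and transitions p0: a→p1, b→p2; p1: a→p1, b→p1; p2: a→p3, b→p1; p3: a→p4, b→p4; p4: a→p1, b→p1.
Exploring the product automaton P × Q from the start pair (p0, D), following both machines on each input symbol, reaches 6 state pairs: (p0, D), (p1, B), (p2, C), (p3, E), (p4, A), (p4, F).
P accepts in {p2, p3, p4} and Q accepts in {A, C, E, F}. In every reachable pair the two components are either both accepting — (p2, C), (p3, E), (p4, A), (p4, F) — or both non-accepting, so no string is accepted by exactly one of the machines: L(P) \ L(Q) and L(Q) \ L(P) are both empty.
Hence every string is accepted by P iff it is accepted by Q, and the two languages coincide.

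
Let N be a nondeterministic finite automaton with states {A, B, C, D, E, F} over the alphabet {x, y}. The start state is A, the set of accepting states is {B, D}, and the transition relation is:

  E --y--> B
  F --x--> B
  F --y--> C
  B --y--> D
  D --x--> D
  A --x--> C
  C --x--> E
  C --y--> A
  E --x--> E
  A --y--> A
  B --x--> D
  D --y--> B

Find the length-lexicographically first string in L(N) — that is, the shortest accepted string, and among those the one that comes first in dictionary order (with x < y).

A breadth-first search from A reaches an accepting state first via the path A → C → E → B on input xxy.
No string of length < 3 is accepted (BFS exhausts all shorter strings without reaching an accepting state), and xxy is the lexicographically least accepting string of length 3.

xxy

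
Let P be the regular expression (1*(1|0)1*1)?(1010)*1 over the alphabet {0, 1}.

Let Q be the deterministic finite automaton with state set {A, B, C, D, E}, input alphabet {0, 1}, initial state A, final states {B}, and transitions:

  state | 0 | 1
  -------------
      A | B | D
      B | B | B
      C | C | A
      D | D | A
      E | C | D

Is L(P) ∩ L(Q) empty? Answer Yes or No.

The string 011 is accepted by both P and Q.
Hence L(P) ∩ L(Q) ≠ ∅.

No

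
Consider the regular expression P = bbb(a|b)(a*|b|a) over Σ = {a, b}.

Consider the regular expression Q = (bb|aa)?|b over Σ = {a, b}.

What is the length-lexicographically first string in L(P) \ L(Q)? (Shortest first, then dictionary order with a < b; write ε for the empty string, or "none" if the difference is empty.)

bbba

The string bbba is accepted by P but not by Q.
No shorter string lies in the difference, and bbba is the lexicographically first length-4 string in L(P) \ L(Q).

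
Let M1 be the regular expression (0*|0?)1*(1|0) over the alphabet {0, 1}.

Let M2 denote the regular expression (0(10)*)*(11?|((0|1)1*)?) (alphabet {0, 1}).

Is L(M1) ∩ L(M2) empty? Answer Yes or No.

No

The string 0 is accepted by both M1 and M2.
Hence L(M1) ∩ L(M2) ≠ ∅.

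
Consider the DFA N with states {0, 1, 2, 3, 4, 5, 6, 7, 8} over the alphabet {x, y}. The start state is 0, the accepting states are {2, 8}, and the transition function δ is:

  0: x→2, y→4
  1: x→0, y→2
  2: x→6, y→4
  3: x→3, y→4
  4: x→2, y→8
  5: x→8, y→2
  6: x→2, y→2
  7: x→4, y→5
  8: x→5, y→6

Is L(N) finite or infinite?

infinite

State 8 is reachable from the start and can reach an accepting state, and it lies on the cycle 8 → 5 → 8.
Traversing that cycle any number of times yields accepted strings of unbounded length, so the language is infinite.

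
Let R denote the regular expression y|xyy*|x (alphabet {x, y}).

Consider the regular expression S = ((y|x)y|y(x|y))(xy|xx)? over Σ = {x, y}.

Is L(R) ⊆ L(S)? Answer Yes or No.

The string x is in L(R) but not in L(S).
So L(R) ⊄ L(S).

No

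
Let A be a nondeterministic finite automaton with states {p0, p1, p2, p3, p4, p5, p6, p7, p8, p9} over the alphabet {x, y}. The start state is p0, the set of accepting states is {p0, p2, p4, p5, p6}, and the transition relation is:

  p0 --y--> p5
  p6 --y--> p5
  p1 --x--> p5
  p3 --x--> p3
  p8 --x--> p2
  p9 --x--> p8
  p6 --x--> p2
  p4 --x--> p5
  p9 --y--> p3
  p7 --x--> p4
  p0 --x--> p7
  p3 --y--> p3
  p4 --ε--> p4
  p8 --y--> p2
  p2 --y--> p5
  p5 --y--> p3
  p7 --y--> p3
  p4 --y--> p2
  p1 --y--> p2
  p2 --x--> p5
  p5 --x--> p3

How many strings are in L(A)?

The useful subgraph on states {p0, p2, p4, p5, p7} is acyclic, so L(A) is finite; the longest accepting path visits 5 useful states, giving maximum string length 4.
Counting accepting paths from p0 by length: 1 of length 0, 1 of length 1, 1 of length 2, 2 of length 3, 2 of length 4. Total 7.

7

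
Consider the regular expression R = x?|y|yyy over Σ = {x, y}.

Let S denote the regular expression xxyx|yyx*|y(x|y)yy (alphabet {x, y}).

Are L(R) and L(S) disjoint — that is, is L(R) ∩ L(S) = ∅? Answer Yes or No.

Converting the expression R to a DFA (subset construction, then merging equivalent states) gives the minimal DFA with states {r0, r1, r2, r3, r4}, start state r0, accepting states {r0, r1, r2} and transitions r0: x→r1, y→r2; r1: x→r3, y→r3; r2: x→r3, y→r4; r3: x→r3, y→r3; r4: x→r3, y→r1.
Converting the expression S to a DFA (subset construction, then merging equivalent states) gives the minimal DFA with states {s0, s1, s2, s3, s4, s5, s6, s7, s8, s9, s10}, start state s0, accepting states {s6, s9, s10} and transitions s0: x→s1, y→s2; s1: x→s3, y→s4; s2: x→s5, y→s6; s3: x→s4, y→s7; s4: x→s4, y→s4; s5: x→s4, y→s8; s6: x→s9, y→s8; s7: x→s10, y→s4; s8: x→s4, y→s10; s9: x→s9, y→s4; s10: x→s4, y→s4.
Exploring the product automaton R × S from the start pair (r0, s0), following both machines on each input symbol, reaches 12 state pairs: (r0, s0), (r1, s1), (r2, s2), (r3, s3), (r3, s4), (r3, s5), (r4, s6), (r3, s7), (r3, s8), (r3, s9), (r1, s8), (r3, s10).
R accepts in {r0, r1, r2} and S accepts in {s6, s9, s10}; no reachable pair has both components accepting, so no string drives both machines to acceptance simultaneously and L(R) ∩ L(S) = ∅.
So no string is accepted by both, and the intersection is empty.

Yes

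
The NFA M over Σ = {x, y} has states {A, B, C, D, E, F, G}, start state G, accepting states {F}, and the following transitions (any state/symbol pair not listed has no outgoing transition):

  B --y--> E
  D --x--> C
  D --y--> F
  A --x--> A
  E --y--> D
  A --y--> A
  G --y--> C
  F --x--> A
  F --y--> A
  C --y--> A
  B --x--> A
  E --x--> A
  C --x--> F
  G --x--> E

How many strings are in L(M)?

3

The useful subgraph on states {C, D, E, F, G} is acyclic, so L(M) is finite; the longest accepting path visits 5 useful states, giving maximum string length 4.
Counting accepting paths from G by length: 1 of length 2, 1 of length 3, 1 of length 4. Total 3.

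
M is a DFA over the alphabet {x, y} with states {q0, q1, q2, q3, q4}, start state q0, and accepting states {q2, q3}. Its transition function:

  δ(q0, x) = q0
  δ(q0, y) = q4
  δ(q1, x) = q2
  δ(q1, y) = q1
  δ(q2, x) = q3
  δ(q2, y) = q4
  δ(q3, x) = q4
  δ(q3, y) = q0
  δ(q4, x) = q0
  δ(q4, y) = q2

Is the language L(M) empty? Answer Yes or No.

The string yy is accepted: the run q0 → q4 → q2 ends in the accepting state q2.
Since at least one string is accepted, L(M) is not empty.

No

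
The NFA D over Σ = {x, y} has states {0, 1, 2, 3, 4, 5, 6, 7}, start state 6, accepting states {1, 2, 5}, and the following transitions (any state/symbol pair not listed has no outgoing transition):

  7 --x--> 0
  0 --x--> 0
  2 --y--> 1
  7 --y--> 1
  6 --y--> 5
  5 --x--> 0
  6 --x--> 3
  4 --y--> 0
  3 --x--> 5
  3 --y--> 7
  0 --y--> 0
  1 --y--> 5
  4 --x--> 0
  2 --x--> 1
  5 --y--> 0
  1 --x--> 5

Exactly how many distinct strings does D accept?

5

The useful subgraph on states {1, 3, 5, 6, 7} is acyclic, so L(D) is finite; the longest accepting path visits 5 useful states, giving maximum string length 4.
Counting accepting paths from 6 by length: 1 of length 1, 1 of length 2, 1 of length 3, 2 of length 4. Total 5.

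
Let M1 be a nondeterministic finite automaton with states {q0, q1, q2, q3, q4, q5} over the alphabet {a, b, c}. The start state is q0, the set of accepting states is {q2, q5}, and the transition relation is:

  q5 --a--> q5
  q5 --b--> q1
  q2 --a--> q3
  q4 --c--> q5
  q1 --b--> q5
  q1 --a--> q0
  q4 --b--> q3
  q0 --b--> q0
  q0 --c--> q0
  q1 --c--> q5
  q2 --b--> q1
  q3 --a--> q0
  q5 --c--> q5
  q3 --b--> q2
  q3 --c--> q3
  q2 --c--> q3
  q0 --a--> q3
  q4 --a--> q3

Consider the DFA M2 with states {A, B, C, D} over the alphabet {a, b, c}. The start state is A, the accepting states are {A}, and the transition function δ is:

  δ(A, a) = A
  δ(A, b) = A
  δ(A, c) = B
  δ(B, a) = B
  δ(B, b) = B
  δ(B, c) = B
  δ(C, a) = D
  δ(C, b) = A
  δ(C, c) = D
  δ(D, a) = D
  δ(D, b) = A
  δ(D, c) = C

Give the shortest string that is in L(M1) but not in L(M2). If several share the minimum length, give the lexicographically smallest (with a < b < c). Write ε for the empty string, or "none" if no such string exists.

acb

The string acb is accepted by M1 but not by M2.
No shorter string lies in the difference, and acb is the lexicographically first length-3 string in L(M1) \ L(M2).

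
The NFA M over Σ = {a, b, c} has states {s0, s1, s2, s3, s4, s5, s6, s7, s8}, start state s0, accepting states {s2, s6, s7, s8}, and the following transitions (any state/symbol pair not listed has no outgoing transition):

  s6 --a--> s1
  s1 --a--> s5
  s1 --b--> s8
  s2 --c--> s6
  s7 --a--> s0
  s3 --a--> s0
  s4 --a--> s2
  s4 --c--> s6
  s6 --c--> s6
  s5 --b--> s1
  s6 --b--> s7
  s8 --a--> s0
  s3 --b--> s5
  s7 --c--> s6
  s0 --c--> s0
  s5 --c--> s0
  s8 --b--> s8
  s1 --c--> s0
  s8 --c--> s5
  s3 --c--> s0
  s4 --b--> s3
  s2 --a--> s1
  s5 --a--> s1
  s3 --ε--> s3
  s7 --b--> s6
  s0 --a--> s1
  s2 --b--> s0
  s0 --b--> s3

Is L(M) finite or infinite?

State s0 is reachable from the start and can reach an accepting state, and it lies on the cycle s0 → s0.
Traversing that cycle any number of times yields accepted strings of unbounded length, so the language is infinite.

infinite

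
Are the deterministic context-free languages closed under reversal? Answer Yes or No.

L = {c bⁿaⁿ : n≥0} ∪ {d b²ⁿaⁿ : n≥0} is a DCFL: the first symbol tells a deterministic PDA whether to pop one or two b's per a. Its reversal Lᴿ = {aⁿbⁿ c : n≥0} ∪ {aⁿb²ⁿ d : n≥0} is not. DCFLs are closed under right quotient by regular languages, and Lᴿ/{c, d} = {aⁿbⁿ : n≥0} ∪ {aⁿb²ⁿ : n≥0} — the standard context-free language accepted by no deterministic PDA (intuitively the machine would have to commit to a b-to-a ratio before the distinguishing marker arrives; formally, a DPDA for it would have a single run on aⁿb²ⁿ, accepting after the prefix aⁿbⁿ and accepting again after n more b's; an ordinary PDA that simulates it on a's and b's and, at any moment when it is accepting, may switch to reading only a fresh letter e while feeding each e to the simulation as a b, would accept aⁱbʲeᵏ (k≥1) exactly when both aⁱbʲ and aⁱbʲ⁺ᵏ are in the language, i.e. its language intersected with the regular set a*b*e⁺ would be exactly {aⁿbⁿeⁿ : n≥1} — impossible, since context-free languages are closed under intersection with regular sets and {aⁿbⁿeⁿ} is not context-free). So Lᴿ cannot be a DCFL.

No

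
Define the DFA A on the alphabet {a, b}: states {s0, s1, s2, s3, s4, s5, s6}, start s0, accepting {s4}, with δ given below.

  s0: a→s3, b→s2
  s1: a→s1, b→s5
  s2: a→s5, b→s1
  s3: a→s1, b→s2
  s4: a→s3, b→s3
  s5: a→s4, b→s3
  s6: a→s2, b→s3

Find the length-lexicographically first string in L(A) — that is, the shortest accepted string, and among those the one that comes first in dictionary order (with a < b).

baa

A breadth-first search from s0 reaches an accepting state first via the path s0 → s2 → s5 → s4 on input baa.
No string of length < 3 is accepted (BFS exhausts all shorter strings without reaching an accepting state), and baa is the lexicographically least accepting string of length 3.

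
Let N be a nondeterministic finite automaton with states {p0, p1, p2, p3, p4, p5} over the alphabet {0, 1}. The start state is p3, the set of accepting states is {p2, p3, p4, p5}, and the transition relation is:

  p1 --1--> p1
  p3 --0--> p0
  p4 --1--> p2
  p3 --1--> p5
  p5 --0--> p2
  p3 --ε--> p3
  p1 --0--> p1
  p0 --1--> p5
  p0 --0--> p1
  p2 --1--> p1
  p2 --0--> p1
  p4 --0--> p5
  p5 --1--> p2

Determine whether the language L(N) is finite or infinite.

finite

The useful states (reachable from p3 and able to reach an accepting state) are {p0, p2, p3, p5}.
Restricted to these states the transition graph has no cycle, so every accepting path has bounded length and L is finite.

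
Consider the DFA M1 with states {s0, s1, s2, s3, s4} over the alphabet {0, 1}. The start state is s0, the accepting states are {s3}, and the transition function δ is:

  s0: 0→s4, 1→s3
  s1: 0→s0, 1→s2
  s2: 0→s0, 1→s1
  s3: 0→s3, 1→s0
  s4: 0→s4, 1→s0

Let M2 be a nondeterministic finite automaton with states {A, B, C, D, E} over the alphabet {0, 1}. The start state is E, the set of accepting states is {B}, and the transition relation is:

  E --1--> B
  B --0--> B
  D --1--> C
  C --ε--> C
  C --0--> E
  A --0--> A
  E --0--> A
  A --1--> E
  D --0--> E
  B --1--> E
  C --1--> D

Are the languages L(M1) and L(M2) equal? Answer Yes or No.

Yes

Exploring the product automaton M1 × M2 from the start pair (s0, E), following both machines on each input symbol, reaches 3 state pairs: (s0, E), (s4, A), (s3, B).
M1 accepts in {s3} and M2 accepts in {B}. In every reachable pair the two components are either both accepting — (s3, B) — or both non-accepting, so no string is accepted by exactly one of the machines: L(M1) \ L(M2) and L(M2) \ L(M1) are both empty.
Hence every string is accepted by M1 iff it is accepted by M2, and the two languages coincide.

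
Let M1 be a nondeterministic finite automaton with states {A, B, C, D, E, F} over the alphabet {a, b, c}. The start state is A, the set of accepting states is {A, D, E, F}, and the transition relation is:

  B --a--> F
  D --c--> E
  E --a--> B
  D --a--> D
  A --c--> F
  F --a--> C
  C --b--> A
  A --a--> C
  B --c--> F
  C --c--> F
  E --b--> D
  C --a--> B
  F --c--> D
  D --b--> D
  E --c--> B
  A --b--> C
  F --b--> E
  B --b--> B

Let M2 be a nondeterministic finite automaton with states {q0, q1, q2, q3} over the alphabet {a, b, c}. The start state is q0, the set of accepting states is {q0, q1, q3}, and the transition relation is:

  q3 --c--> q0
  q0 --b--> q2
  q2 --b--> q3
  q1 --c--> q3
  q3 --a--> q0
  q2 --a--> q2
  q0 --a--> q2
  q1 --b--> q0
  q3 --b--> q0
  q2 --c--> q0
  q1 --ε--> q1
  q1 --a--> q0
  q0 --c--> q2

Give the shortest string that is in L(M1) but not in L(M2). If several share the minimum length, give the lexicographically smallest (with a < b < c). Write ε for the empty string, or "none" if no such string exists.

The string c is accepted by M1 but not by M2.
No shorter string lies in the difference, and c is the lexicographically first length-1 string in L(M1) \ L(M2).

c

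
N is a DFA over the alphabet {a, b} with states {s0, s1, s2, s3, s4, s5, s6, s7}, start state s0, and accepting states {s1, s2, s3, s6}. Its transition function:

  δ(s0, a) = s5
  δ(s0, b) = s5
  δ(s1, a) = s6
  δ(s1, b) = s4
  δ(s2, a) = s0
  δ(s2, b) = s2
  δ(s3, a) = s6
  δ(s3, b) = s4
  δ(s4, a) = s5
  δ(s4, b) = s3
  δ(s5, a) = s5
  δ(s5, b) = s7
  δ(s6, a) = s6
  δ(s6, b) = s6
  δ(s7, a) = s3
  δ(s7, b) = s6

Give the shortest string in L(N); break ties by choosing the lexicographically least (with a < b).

aba

A breadth-first search from s0 reaches an accepting state first via the path s0 → s5 → s7 → s3 on input aba.
No string of length < 3 is accepted (BFS exhausts all shorter strings without reaching an accepting state), and aba is the lexicographically least accepting string of length 3.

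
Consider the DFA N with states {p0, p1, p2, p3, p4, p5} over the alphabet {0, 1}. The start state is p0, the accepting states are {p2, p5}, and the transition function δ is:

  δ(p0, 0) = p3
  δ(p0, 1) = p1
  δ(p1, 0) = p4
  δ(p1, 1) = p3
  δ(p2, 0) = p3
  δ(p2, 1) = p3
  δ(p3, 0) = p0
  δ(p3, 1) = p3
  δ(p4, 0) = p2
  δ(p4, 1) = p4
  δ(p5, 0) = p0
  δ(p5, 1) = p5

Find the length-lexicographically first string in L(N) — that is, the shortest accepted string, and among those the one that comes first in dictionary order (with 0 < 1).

A breadth-first search from p0 reaches an accepting state first via the path p0 → p1 → p4 → p2 on input 100.
No string of length < 3 is accepted (BFS exhausts all shorter strings without reaching an accepting state), and 100 is the lexicographically least accepting string of length 3.

100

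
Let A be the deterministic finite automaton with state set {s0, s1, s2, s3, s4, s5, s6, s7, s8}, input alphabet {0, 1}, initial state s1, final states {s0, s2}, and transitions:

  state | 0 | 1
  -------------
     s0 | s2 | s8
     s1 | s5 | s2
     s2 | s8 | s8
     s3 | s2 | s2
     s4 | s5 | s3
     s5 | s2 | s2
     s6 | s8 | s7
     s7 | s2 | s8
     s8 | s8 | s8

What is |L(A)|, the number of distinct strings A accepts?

3

The useful subgraph on states {s1, s2, s5} is acyclic, so L(A) is finite; the longest accepting path visits 3 useful states, giving maximum string length 2.
Counting accepting paths from s1 by length: 1 of length 1, 2 of length 2. Total 3.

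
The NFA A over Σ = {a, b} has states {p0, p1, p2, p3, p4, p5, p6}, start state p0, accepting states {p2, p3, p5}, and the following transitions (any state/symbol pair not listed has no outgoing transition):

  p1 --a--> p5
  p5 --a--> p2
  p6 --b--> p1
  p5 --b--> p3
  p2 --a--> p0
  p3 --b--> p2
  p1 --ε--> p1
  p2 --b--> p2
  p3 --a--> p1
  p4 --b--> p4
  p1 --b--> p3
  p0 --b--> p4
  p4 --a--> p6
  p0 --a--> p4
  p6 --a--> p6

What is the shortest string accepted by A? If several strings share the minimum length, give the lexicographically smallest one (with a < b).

A breadth-first search from p0 reaches an accepting state first via the path p0 → p4 → p6 → p1 → p5 on input aaba.
No string of length < 4 is accepted (BFS exhausts all shorter strings without reaching an accepting state), and aaba is the lexicographically least accepting string of length 4.

aaba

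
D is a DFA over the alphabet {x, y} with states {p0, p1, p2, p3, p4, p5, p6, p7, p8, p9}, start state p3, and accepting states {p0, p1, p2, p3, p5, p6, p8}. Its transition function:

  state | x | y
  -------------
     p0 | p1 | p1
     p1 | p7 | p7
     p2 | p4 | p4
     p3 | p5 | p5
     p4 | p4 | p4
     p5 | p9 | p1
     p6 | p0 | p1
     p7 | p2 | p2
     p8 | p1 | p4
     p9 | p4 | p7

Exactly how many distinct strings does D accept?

The useful subgraph on states {p1, p2, p3, p5, p7, p9} is acyclic, so L(D) is finite; the longest accepting path visits 5 useful states, giving maximum string length 4.
Counting accepting paths from p3 by length: 1 of length 0, 2 of length 1, 2 of length 2, 12 of length 4. Total 17.

17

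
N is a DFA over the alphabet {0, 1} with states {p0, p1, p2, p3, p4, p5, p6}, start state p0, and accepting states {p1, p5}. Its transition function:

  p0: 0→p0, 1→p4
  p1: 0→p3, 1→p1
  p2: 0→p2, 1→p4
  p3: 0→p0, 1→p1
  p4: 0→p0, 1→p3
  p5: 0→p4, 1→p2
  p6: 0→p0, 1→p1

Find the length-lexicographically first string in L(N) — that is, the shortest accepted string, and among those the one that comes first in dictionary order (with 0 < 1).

111

A breadth-first search from p0 reaches an accepting state first via the path p0 → p4 → p3 → p1 on input 111.
No string of length < 3 is accepted (BFS exhausts all shorter strings without reaching an accepting state), and 111 is the lexicographically least accepting string of length 3.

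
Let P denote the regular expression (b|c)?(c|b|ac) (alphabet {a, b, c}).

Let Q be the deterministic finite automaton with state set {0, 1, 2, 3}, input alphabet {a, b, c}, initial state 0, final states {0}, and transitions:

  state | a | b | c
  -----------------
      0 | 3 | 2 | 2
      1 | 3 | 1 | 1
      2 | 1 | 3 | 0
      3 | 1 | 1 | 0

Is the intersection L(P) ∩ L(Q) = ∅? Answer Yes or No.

No

The string ac is accepted by both P and Q.
Hence L(P) ∩ L(Q) ≠ ∅.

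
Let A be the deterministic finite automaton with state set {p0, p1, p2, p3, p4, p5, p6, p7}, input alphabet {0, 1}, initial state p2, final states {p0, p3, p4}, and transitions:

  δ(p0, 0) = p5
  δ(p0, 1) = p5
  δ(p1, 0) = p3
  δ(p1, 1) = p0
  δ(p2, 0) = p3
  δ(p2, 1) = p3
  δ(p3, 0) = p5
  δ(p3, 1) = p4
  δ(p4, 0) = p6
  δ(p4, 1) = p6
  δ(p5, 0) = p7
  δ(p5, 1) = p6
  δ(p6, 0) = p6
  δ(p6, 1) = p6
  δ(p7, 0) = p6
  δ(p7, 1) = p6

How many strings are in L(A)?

The useful subgraph on states {p2, p3, p4} is acyclic, so L(A) is finite; the longest accepting path visits 3 useful states, giving maximum string length 2.
Counting accepting paths from p2 by length: 2 of length 1, 2 of length 2. Total 4.

4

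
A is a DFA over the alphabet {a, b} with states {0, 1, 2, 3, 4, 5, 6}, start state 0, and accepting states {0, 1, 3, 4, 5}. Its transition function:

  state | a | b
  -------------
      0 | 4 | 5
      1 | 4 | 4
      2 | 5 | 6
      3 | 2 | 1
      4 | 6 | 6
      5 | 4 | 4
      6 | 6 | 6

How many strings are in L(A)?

5

The useful subgraph on states {0, 4, 5} is acyclic, so L(A) is finite; the longest accepting path visits 3 useful states, giving maximum string length 2.
Counting accepting paths from 0 by length: 1 of length 0, 2 of length 1, 2 of length 2. Total 5.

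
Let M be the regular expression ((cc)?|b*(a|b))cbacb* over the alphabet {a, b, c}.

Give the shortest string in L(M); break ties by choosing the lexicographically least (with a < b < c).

cbac

By inspection of the expression, no string of length less than 4 matches, and cbac is the lexicographically first match of length 4.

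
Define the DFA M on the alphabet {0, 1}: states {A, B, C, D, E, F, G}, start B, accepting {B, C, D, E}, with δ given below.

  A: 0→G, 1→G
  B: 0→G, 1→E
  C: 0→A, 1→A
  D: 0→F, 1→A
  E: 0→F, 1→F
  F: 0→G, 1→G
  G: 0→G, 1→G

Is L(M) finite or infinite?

finite

The useful states (reachable from B and able to reach an accepting state) are {B, E}.
Restricted to these states the transition graph has no cycle, so every accepting path has bounded length and L is finite.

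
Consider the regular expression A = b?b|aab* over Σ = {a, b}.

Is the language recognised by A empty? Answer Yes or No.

No

The string b matches the expression, so it belongs to L(A).
Since L(A) contains at least one string, it is not empty.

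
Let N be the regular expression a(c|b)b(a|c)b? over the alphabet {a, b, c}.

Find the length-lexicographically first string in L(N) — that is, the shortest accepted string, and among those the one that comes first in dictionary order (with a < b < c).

abba

By inspection of the expression, no string of length less than 4 matches, and abba is the lexicographically first match of length 4.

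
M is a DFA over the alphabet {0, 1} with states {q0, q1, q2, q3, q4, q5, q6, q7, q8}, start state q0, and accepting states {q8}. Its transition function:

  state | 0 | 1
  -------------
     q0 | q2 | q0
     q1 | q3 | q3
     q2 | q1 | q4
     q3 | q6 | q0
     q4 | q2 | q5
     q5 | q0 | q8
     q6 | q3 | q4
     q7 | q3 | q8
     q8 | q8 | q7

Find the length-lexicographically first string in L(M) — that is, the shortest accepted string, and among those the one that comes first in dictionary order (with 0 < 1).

0111

A breadth-first search from q0 reaches an accepting state first via the path q0 → q2 → q4 → q5 → q8 on input 0111.
No string of length < 4 is accepted (BFS exhausts all shorter strings without reaching an accepting state), and 0111 is the lexicographically least accepting string of length 4.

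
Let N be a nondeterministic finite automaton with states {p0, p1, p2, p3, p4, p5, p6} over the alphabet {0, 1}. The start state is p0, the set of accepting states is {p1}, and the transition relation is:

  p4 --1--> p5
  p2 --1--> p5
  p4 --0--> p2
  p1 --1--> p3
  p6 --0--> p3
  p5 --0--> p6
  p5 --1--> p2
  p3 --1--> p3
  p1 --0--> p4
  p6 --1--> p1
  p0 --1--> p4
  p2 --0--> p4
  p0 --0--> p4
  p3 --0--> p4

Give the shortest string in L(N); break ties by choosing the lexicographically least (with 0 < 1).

0101

A breadth-first search from p0 reaches an accepting state first via the path p0 → p4 → p5 → p6 → p1 on input 0101.
No string of length < 4 is accepted (BFS exhausts all shorter strings without reaching an accepting state), and 0101 is the lexicographically least accepting string of length 4.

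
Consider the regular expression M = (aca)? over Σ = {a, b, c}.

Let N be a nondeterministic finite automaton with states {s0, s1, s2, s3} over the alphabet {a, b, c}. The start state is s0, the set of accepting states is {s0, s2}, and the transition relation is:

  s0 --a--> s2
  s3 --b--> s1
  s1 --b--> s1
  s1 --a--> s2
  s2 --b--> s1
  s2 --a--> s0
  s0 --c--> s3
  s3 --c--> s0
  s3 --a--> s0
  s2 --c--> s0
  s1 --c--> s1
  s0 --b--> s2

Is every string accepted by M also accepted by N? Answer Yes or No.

Yes

Converting the expression M to a DFA (subset construction, then merging equivalent states) gives the minimal DFA with states {m0, m1, m2, m3, m4}, start state m0, accepting states {m0, m4} and transitions m0: a→m1, b→m2, c→m2; m1: a→m2, b→m2, c→m3; m2: a→m2, b→m2, c→m2; m3: a→m4, b→m2, c→m2; m4: a→m2, b→m2, c→m2.
Exploring the product automaton M × N from the start pair (m0, s0), following both machines on each input symbol, reaches 8 state pairs: (m0, s0), (m1, s2), (m2, s2), (m2, s3), (m2, s0), (m2, s1), (m3, s0), (m4, s2).
M accepts in {m0, m4} and N accepts in {s0, s2}. The reachable pairs whose M-component is accepting are (m0, s0), (m4, s2); in each of them the N-component is accepting too, so the product for L(M) \ L(N) (M-component accepting, N-component rejecting) has no reachable accepting pair and the difference is empty.
Hence every string in L(M) is also in L(N).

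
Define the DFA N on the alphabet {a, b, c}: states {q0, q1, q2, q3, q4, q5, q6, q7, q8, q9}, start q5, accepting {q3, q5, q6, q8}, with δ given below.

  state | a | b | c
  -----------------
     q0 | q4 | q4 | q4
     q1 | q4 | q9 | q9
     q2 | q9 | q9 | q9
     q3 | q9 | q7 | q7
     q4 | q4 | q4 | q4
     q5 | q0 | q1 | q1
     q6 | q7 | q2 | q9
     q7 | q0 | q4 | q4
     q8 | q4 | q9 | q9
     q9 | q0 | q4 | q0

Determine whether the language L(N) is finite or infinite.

finite

The useful states (reachable from q5 and able to reach an accepting state) are {q5}.
Restricted to these states the transition graph has no cycle, so every accepting path has bounded length and L is finite.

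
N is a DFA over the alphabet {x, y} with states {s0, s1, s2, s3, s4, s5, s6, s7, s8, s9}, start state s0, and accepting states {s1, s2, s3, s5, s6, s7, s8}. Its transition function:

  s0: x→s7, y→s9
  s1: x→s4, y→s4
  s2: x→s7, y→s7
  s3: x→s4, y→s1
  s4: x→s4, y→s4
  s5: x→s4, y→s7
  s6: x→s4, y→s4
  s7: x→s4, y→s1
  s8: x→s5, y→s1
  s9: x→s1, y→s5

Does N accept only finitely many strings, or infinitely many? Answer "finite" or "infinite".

finite

The useful states (reachable from s0 and able to reach an accepting state) are {s0, s1, s5, s7, s9}.
Restricted to these states the transition graph has no cycle, so every accepting path has bounded length and L is finite.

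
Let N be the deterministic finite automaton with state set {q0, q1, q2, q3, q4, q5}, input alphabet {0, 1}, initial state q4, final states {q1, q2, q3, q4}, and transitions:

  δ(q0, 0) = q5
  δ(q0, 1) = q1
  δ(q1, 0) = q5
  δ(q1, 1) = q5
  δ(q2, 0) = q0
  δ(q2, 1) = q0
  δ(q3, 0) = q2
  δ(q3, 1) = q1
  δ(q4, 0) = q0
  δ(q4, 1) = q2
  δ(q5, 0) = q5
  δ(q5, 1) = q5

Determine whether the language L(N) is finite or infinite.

The useful states (reachable from q4 and able to reach an accepting state) are {q0, q1, q2, q4}.
Restricted to these states the transition graph has no cycle, so every accepting path has bounded length and L is finite.

finite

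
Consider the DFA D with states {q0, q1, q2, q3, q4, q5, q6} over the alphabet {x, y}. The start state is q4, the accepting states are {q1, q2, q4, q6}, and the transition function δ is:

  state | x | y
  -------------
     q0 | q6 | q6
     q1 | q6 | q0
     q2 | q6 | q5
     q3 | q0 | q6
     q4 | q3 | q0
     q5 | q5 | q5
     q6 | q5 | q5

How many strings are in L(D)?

The useful subgraph on states {q0, q3, q4, q6} is acyclic, so L(D) is finite; the longest accepting path visits 4 useful states, giving maximum string length 3.
Counting accepting paths from q4 by length: 1 of length 0, 3 of length 2, 2 of length 3. Total 6.

6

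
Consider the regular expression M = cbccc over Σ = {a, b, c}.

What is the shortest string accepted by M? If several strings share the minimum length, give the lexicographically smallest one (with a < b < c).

By inspection of the expression, no string of length less than 5 matches, and cbccc is the lexicographically first match of length 5.

cbccc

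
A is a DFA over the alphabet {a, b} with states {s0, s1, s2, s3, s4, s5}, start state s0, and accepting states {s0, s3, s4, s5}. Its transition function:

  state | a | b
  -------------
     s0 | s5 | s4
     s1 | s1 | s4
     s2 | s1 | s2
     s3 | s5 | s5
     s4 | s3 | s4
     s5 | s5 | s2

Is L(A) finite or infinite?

State s1 is reachable from the start and can reach an accepting state, and it lies on the cycle s1 → s1.
Traversing that cycle any number of times yields accepted strings of unbounded length, so the language is infinite.

infinite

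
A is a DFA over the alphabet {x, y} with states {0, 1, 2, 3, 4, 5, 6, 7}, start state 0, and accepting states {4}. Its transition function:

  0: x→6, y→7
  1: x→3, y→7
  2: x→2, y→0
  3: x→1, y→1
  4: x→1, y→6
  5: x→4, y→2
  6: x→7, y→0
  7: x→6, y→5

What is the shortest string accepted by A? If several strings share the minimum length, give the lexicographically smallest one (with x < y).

yyx

A breadth-first search from 0 reaches an accepting state first via the path 0 → 7 → 5 → 4 on input yyx.
No string of length < 3 is accepted (BFS exhausts all shorter strings without reaching an accepting state), and yyx is the lexicographically least accepting string of length 3.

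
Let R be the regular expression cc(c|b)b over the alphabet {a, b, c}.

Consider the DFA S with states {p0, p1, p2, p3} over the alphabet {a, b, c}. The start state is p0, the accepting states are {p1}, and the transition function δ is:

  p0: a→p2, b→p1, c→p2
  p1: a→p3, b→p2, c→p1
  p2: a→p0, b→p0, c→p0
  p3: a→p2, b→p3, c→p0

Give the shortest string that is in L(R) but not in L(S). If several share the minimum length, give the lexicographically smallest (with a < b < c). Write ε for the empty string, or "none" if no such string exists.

The string ccbb is accepted by R but not by S.
No shorter string lies in the difference, and ccbb is the lexicographically first length-4 string in L(R) \ L(S).

ccbb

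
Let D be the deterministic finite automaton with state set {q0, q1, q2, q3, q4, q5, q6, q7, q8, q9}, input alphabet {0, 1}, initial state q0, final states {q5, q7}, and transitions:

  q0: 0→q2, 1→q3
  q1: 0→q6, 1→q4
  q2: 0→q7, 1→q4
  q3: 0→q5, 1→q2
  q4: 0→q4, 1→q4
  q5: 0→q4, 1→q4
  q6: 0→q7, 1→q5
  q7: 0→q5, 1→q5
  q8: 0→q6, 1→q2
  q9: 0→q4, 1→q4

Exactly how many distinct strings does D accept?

The useful subgraph on states {q0, q2, q3, q5, q7} is acyclic, so L(D) is finite; the longest accepting path visits 5 useful states, giving maximum string length 4.
Counting accepting paths from q0 by length: 2 of length 2, 3 of length 3, 2 of length 4. Total 7.

7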